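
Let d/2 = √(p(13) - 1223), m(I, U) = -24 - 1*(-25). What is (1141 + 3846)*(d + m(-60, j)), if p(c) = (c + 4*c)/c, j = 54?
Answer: 4987 + 9974*I*√1218 ≈ 4987.0 + 3.4809e+5*I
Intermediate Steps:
m(I, U) = 1 (m(I, U) = -24 + 25 = 1)
p(c) = 5 (p(c) = (5*c)/c = 5)
d = 2*I*√1218 (d = 2*√(5 - 1223) = 2*√(-1218) = 2*(I*√1218) = 2*I*√1218 ≈ 69.8*I)
(1141 + 3846)*(d + m(-60, j)) = (1141 + 3846)*(2*I*√1218 + 1) = 4987*(1 + 2*I*√1218) = 4987 + 9974*I*√1218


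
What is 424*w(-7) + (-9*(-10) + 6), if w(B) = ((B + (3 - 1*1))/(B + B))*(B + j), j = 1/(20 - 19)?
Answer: -5688/7 ≈ -812.57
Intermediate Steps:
j = 1 (j = 1/1 = 1)
w(B) = (1 + B)*(2 + B)/(2*B) (w(B) = ((B + (3 - 1*1))/(B + B))*(B + 1) = ((B + (3 - 1))/((2*B)))*(1 + B) = ((B + 2)*(1/(2*B)))*(1 + B) = ((2 + B)*(1/(2*B)))*(1 + B) = ((2 + B)/(2*B))*(1 + B) = (1 + B)*(2 + B)/(2*B))
424*w(-7) + (-9*(-10) + 6) = 424*((1/2)*(2 - 7*(3 - 7))/(-7)) + (-9*(-10) + 6) = 424*((1/2)*(-1/7)*(2 - 7*(-4))) + (90 + 6) = 424*((1/2)*(-1/7)*(2 + 28)) + 96 = 424*((1/2)*(-1/7)*30) + 96 = 424*(-15/7) + 96 = -6360/7 + 96 = -5688/7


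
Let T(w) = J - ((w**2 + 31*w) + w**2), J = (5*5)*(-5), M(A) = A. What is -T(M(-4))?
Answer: 33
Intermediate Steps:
J = -125 (J = 25*(-5) = -125)
T(w) = -125 - 31*w - 2*w**2 (T(w) = -125 - ((w**2 + 31*w) + w**2) = -125 - (2*w**2 + 31*w) = -125 + (-31*w - 2*w**2) = -125 - 31*w - 2*w**2)
-T(M(-4)) = -(-125 - 31*(-4) - 2*(-4)**2) = -(-125 + 124 - 2*16) = -(-125 + 124 - 32) = -1*(-33) = 33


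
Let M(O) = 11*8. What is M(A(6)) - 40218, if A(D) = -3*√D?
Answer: -40130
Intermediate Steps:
M(O) = 88
M(A(6)) - 40218 = 88 - 40218 = -40130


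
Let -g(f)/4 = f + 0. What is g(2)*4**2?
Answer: -128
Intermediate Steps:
g(f) = -4*f (g(f) = -4*(f + 0) = -4*f)
g(2)*4**2 = -4*2*4**2 = -8*16 = -128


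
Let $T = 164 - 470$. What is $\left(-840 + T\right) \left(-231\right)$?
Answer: $264726$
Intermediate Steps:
$T = -306$
$\left(-840 + T\right) \left(-231\right) = \left(-840 - 306\right) \left(-231\right) = \left(-1146\right) \left(-231\right) = 264726$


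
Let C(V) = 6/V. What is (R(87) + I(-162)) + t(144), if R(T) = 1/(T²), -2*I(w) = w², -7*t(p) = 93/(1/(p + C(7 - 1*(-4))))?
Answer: -8766900139/582813 ≈ -15042.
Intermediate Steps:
t(p) = -558/77 - 93*p/7 (t(p) = -93/(7*(1/(p + 6/(7 - 1*(-4))))) = -93/(7*(1/(p + 6/(7 + 4)))) = -93/(7*(1/(p + 6/11))) = -93/(7*(1/(6/11 + p))) = -93*(6/11 + p)/7 = -(558/11 + 93*p)/7 = -558/77 - 93*p/7)
I(w) = -w²/2
R(T) = T⁻²
(R(87) + I(-162)) + t(144) = (87⁻² - ½*(-162)²) + (-558/77 - 93/7*144) = (1/7569 - ½*26244) + (-558/77 - 13392/7) = (1/7569 - 13122) - 147870/77 = -99320417/7569 - 147870/77 = -8766900139/582813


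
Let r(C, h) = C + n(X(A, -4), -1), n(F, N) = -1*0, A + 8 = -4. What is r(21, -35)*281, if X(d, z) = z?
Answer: 5901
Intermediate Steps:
A = -12 (A = -8 - 4 = -12)
n(F, N) = 0
r(C, h) = C (r(C, h) = C + 0 = C)
r(21, -35)*281 = 21*281 = 5901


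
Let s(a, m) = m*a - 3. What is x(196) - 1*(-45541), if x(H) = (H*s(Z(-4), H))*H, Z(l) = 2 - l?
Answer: 45107509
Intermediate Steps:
s(a, m) = -3 + a*m (s(a, m) = a*m - 3 = -3 + a*m)
x(H) = H²*(-3 + 6*H) (x(H) = (H*(-3 + (2 - 1*(-4))*H))*H = (H*(-3 + (2 + 4)*H))*H = (H*(-3 + 6*H))*H = H²*(-3 + 6*H))
x(196) - 1*(-45541) = 196²*(-3 + 6*196) - 1*(-45541) = 38416*(-3 + 1176) + 45541 = 38416*1173 + 45541 = 45061968 + 45541 = 45107509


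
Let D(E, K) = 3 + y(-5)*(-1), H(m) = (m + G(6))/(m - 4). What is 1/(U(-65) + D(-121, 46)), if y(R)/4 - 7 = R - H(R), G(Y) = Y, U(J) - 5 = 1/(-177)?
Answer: -531/239 ≈ -2.2218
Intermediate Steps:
U(J) = 884/177 (U(J) = 5 + 1/(-177) = 5 - 1/177 = 884/177)
H(m) = (6 + m)/(-4 + m) (H(m) = (m + 6)/(m - 4) = (6 + m)/(-4 + m))
y(R) = 28 + 4*R - 4*(6 + R)/(-4 + R) (y(R) = 28 + 4*(R - (6 + R)/(-4 + R)) = 28 + (4*R - 4*(6 + R)/(-4 + R)) = 28 + 4*R - 4*(6 + R)/(-4 + R))
D(E, K) = -49/9 (D(E, K) = 3 + (4*(-34 + (-5)**2 + 2*(-5))/(-4 - 5))*(-1) = 3 + (4*(-34 + 25 - 10)/(-9))*(-1) = 3 + (4*(-1/9)*(-19))*(-1) = 3 + (76/9)*(-1) = 3 - 76/9 = -49/9)
1/(U(-65) + D(-121, 46)) = 1/(884/177 - 49/9) = 1/(-239/531) = -531/239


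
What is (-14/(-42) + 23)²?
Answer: 4900/9 ≈ 544.44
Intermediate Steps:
(-14/(-42) + 23)² = (-14*(-1/42) + 23)² = (⅓ + 23)² = (70/3)² = 4900/9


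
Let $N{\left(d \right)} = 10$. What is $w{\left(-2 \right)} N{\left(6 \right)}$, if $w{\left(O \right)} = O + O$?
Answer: $-40$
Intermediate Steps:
$w{\left(O \right)} = 2 O$
$w{\left(-2 \right)} N{\left(6 \right)} = 2 \left(-2\right) 10 = \left(-4\right) 10 = -40$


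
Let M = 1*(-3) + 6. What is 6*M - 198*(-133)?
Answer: 26352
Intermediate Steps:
M = 3 (M = -3 + 6 = 3)
6*M - 198*(-133) = 6*3 - 198*(-133) = 18 + 26334 = 26352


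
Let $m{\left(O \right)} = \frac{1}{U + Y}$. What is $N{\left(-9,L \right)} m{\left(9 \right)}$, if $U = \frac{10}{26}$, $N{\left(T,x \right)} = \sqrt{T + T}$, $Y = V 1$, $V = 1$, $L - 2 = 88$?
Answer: $\frac{13 i \sqrt{2}}{6} \approx 3.0641 i$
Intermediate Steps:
$L = 90$ ($L = 2 + 88 = 90$)
$Y = 1$ ($Y = 1 \cdot 1 = 1$)
$N{\left(T,x \right)} = \sqrt{2} \sqrt{T}$ ($N{\left(T,x \right)} = \sqrt{2 T} = \sqrt{2} \sqrt{T}$)
$U = \frac{5}{13}$ ($U = 10 \cdot \frac{1}{26} = \frac{5}{13} \approx 0.38462$)
$m{\left(O \right)} = \frac{13}{18}$ ($m{\left(O \right)} = \frac{1}{\frac{5}{13} + 1} = \frac{1}{\frac{18}{13}} = \frac{13}{18}$)
$N{\left(-9,L \right)} m{\left(9 \right)} = \sqrt{2} \sqrt{-9} \cdot \frac{13}{18} = \sqrt{2} \cdot 3 i \frac{13}{18} = 3 i \sqrt{2} \cdot \frac{13}{18} = \frac{13 i \sqrt{2}}{6}$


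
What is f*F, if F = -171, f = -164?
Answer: 28044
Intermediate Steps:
f*F = -164*(-171) = 28044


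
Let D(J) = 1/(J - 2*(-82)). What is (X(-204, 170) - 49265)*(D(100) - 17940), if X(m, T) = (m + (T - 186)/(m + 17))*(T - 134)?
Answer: 50133697015813/49368 ≈ 1.0155e+9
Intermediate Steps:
D(J) = 1/(164 + J) (D(J) = 1/(J + 164) = 1/(164 + J))
X(m, T) = (-134 + T)*(m + (-186 + T)/(17 + m)) (X(m, T) = (m + (-186 + T)/(17 + m))*(-134 + T) = (-134 + T)*(m + (-186 + T)/(17 + m)))
(X(-204, 170) - 49265)*(D(100) - 17940) = ((24924 + 170² - 2278*(-204) - 320*170 - 134*(-204)² + 170*(-204)² + 17*170*(-204))/(17 - 204) - 49265)*(1/(164 + 100) - 17940) = ((24924 + 28900 + 464712 - 54400 - 134*41616 + 170*41616 - 589560)/(-187) - 49265)*(1/264 - 17940) = (-(24924 + 28900 + 464712 - 54400 - 5576544 + 7074720 - 589560)/187 - 49265)*(1/264 - 17940) = (-1/187*1372752 - 49265)*(-4736159/264) = (-1372752/187 - 49265)*(-4736159/264) = -10585307/187*(-4736159/264) = 50133697015813/49368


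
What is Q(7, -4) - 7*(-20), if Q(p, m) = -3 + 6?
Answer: 143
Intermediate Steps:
Q(p, m) = 3
Q(7, -4) - 7*(-20) = 3 - 7*(-20) = 3 + 140 = 143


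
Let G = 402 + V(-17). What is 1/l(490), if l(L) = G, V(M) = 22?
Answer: 1/424 ≈ 0.0023585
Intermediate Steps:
G = 424 (G = 402 + 22 = 424)
l(L) = 424
1/l(490) = 1/424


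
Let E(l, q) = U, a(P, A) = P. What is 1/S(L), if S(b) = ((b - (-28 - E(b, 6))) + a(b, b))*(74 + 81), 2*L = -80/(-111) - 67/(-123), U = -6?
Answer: 4551/16411555 ≈ 0.00027730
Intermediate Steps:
E(l, q) = -6
L = 5759/9102 (L = (-80/(-111) - 67/(-123))/2 = (-80*(-1/111) - 67*(-1/123))/2 = (80/111 + 67/123)/2 = (½)*(5759/4551) = 5759/9102 ≈ 0.63272)
S(b) = 3410 + 310*b (S(b) = ((b - (-28 - 1*(-6))) + b)*(74 + 81) = ((b - (-28 + 6)) + b)*155 = ((b - 1*(-22)) + b)*155 = ((b + 22) + b)*155 = ((22 + b) + b)*155 = (22 + 2*b)*155 = 3410 + 310*b)
1/S(L) = 1/(3410 + 310*(5759/9102)) = 1/(3410 + 892645/4551) = 1/(16411555/4551) = 4551/16411555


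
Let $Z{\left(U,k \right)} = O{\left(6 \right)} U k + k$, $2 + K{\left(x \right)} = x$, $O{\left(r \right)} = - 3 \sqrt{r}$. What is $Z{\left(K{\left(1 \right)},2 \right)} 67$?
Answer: $134 + 402 \sqrt{6} \approx 1118.7$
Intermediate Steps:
$K{\left(x \right)} = -2 + x$
$Z{\left(U,k \right)} = k - 3 U k \sqrt{6}$ ($Z{\left(U,k \right)} = - 3 \sqrt{6} U k + k = - 3 U \sqrt{6} k + k = - 3 U k \sqrt{6} + k = k - 3 U k \sqrt{6}$)
$Z{\left(K{\left(1 \right)},2 \right)} 67 = 2 \left(1 - 3 \left(-2 + 1\right) \sqrt{6}\right) 67 = 2 \left(1 - - 3 \sqrt{6}\right) 67 = 2 \left(1 + 3 \sqrt{6}\right) 67 = \left(2 + 6 \sqrt{6}\right) 67 = 134 + 402 \sqrt{6}$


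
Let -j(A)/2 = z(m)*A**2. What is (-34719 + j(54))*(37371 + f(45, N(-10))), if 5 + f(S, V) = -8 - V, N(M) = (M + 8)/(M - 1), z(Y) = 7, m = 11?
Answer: -31043338248/11 ≈ -2.8221e+9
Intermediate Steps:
N(M) = (8 + M)/(-1 + M)
f(S, V) = -13 - V (f(S, V) = -5 + (-8 - V) = -13 - V)
j(A) = -14*A**2
(-34719 + j(54))*(37371 + f(45, N(-10))) = (-34719 - 14*54**2)*(37371 + (-13 - (8 - 10)/(-1 - 10))) = (-34719 - 14*2916)*(37371 + (-13 - (-2)/(-11))) = (-34719 - 40824)*(37371 + (-13 - (-1)*(-2)/11)) = -75543*(37371 + (-13 - 1*2/11)) = -75543*(37371 + (-13 - 2/11)) = -75543*(37371 - 145/11) = -75543*410936/11 = -31043338248/11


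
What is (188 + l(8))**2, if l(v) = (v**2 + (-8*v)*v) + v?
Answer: 63504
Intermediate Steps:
l(v) = v - 7*v**2 (l(v) = (v**2 - 8*v**2) + v = -7*v**2 + v = v - 7*v**2)
(188 + l(8))**2 = (188 + 8*(1 - 7*8))**2 = (188 + 8*(1 - 56))**2 = (188 + 8*(-55))**2 = (188 - 440)**2 = (-252)**2 = 63504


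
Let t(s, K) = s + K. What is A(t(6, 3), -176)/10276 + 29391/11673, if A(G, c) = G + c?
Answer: 100024175/39983916 ≈ 2.5016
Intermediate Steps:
t(s, K) = K + s
A(t(6, 3), -176)/10276 + 29391/11673 = ((3 + 6) - 176)/10276 + 29391/11673 = (9 - 176)*(1/10276) + 29391*(1/11673) = -167*1/10276 + 9797/3891 = -167/10276 + 9797/3891 = 100024175/39983916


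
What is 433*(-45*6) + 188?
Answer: -116722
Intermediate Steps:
433*(-45*6) + 188 = 433*(-270) + 188 = -116910 + 188 = -116722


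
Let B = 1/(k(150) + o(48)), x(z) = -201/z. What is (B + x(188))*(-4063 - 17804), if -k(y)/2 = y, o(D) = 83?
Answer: 957883935/40796 ≈ 23480.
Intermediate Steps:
k(y) = -2*y
B = -1/217 (B = 1/(-2*150 + 83) = 1/(-300 + 83) = 1/(-217) = -1/217 ≈ -0.0046083)
(B + x(188))*(-4063 - 17804) = (-1/217 - 201/188)*(-4063 - 17804) = (-1/217 - 201*1/188)*(-21867) = (-1/217 - 201/188)*(-21867) = -43805/40796*(-21867) = 957883935/40796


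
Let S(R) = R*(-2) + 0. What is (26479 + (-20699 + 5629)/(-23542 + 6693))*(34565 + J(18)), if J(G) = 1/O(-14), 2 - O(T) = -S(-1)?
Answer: 61686491950401/67396 ≈ 9.1528e+8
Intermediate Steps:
S(R) = -2*R (S(R) = -2*R + 0 = -2*R)
O(T) = 4 (O(T) = 2 - (-1)*(-2*(-1)) = 2 - (-1)*2 = 2 - 1*(-2) = 2 + 2 = 4)
J(G) = ¼ (J(G) = 1/4 = ¼)
(26479 + (-20699 + 5629)/(-23542 + 6693))*(34565 + J(18)) = (26479 + (-20699 + 5629)/(-23542 + 6693))*(34565 + ¼) = (26479 - 15070/(-16849))*(138261/4) = (26479 - 15070*(-1/16849))*(138261/4) = (26479 + 15070/16849)*(138261/4) = (446159741/16849)*(138261/4) = 61686491950401/67396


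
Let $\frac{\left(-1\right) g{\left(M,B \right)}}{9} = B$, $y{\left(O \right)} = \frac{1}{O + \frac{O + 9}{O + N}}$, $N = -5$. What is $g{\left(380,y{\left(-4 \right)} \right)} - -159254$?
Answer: $\frac{6529495}{41} \approx 1.5926 \cdot 10^{5}$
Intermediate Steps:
$y{\left(O \right)} = \frac{1}{O + \frac{9 + O}{-5 + O}}$ ($y{\left(O \right)} = \frac{1}{O + \frac{O + 9}{O - 5}} = \frac{1}{O + \frac{9 + O}{-5 + O}}$)
$g{\left(M,B \right)} = - 9 B$
$g{\left(380,y{\left(-4 \right)} \right)} - -159254 = - 9 \frac{-5 - 4}{9 + \left(-4\right)^{2} - -16} - -159254 = - 9 \frac{1}{9 + 16 + 16} \left(-9\right) + 159254 = - 9 \cdot \frac{1}{41} \left(-9\right) + 159254 = \left(-9\right) \left(- \frac{9}{41}\right) + 159254 = \frac{81}{41} + 159254 = \frac{6529495}{41}$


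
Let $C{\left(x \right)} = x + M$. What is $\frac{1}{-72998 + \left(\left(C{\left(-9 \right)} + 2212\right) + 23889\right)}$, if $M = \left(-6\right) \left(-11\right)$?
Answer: $- \frac{1}{46840} \approx -2.1349 \cdot 10^{-5}$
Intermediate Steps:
$M = 66$
$C{\left(x \right)} = 66 + x$ ($C{\left(x \right)} = x + 66 = 66 + x$)
$\frac{1}{-72998 + \left(\left(C{\left(-9 \right)} + 2212\right) + 23889\right)} = \frac{1}{-72998 + \left(\left(\left(66 - 9\right) + 2212\right) + 23889\right)} = \frac{1}{-72998 + \left(\left(57 + 2212\right) + 23889\right)} = \frac{1}{-72998 + \left(2269 + 23889\right)} = \frac{1}{-72998 + 26158} = \frac{1}{-46840} = - \frac{1}{46840}$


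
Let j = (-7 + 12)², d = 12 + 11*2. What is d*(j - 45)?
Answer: -680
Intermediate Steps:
d = 34 (d = 12 + 22 = 34)
j = 25 (j = 5² = 25)
d*(j - 45) = 34*(25 - 45) = 34*(-20) = -680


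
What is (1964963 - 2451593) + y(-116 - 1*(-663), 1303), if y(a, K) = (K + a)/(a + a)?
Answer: -266185685/547 ≈ -4.8663e+5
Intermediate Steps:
y(a, K) = (K + a)/(2*a) (y(a, K) = (K + a)/((2*a)) = (K + a)*(1/(2*a)) = (K + a)/(2*a))
(1964963 - 2451593) + y(-116 - 1*(-663), 1303) = (1964963 - 2451593) + (1303 + (-116 - 1*(-663)))/(2*(-116 - 1*(-663))) = -486630 + (1303 + (-116 + 663))/(2*(-116 + 663)) = -486630 + (½)*(1303 + 547)/547 = -486630 + (½)*(1/547)*1850 = -486630 + 925/547 = -266185685/547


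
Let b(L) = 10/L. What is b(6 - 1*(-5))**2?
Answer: 100/121 ≈ 0.82645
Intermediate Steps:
b(6 - 1*(-5))**2 = (10/(6 - 1*(-5)))**2 = (10/(6 + 5))**2 = (10/11)**2 = 100/121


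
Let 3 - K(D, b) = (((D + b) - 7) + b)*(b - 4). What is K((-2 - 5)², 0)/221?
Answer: 171/221 ≈ 0.77376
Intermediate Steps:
K(D, b) = 3 - (-4 + b)*(-7 + D + 2*b) (K(D, b) = 3 - (((D + b) - 7) + b)*(b - 4) = 3 - ((-7 + D + b) + b)*(-4 + b) = 3 - (-7 + D + 2*b)*(-4 + b) = 3 - (-4 + b)*(-7 + D + 2*b))
K((-2 - 5)², 0)/221 = (-25 - 2*0² + 4*(-2 - 5)² + 15*0 - 1*(-2 - 5)²*0)/221 = (-25 - 2*0 + 4*(-7)² + 0 - 1*(-7)²*0)*(1/221) = (-25 + 0 + 4*49 + 0 - 1*49*0)*(1/221) = (-25 + 0 + 196 + 0 + 0)*(1/221) = 171*(1/221) = 171/221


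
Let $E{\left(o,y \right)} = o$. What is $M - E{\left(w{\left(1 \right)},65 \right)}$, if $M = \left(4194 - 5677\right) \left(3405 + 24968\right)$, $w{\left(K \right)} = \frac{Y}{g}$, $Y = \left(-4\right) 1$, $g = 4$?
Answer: $-42077158$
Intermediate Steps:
$Y = -4$
$w{\left(K \right)} = -1$ ($w{\left(K \right)} = - \frac{4}{4} = \left(-4\right) \frac{1}{4} = -1$)
$M = -42077159$ ($M = \left(-1483\right) 28373 = -42077159$)
$M - E{\left(w{\left(1 \right)},65 \right)} = -42077159 - -1 = -42077159 + 1 = -42077158$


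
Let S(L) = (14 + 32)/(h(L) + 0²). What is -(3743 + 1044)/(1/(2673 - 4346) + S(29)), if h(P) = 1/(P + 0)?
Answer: -8008651/2231781 ≈ -3.5885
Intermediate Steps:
h(P) = 1/P
S(L) = 46*L (S(L) = (14 + 32)/(1/L + 0²) = 46/(1/L + 0) = 46/(1/L) = 46*L)
-(3743 + 1044)/(1/(2673 - 4346) + S(29)) = -(3743 + 1044)/(1/(2673 - 4346) + 46*29) = -4787/(1/(-1673) + 1334) = -4787/(-1/1673 + 1334) = -4787/2231781/1673 = -4787*1673/2231781 = -1*8008651/2231781 = -8008651/2231781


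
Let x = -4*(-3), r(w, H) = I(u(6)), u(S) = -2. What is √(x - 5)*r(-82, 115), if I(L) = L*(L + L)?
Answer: 8*√7 ≈ 21.166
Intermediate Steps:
I(L) = 2*L² (I(L) = L*(2*L) = 2*L²)
r(w, H) = 8 (r(w, H) = 2*(-2)² = 2*4 = 8)
x = 12
√(x - 5)*r(-82, 115) = √(12 - 5)*8 = √7*8 = 8*√7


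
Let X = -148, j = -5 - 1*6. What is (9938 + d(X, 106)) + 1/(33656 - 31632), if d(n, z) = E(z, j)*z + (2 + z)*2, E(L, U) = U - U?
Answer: 20551697/2024 ≈ 10154.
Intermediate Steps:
j = -11 (j = -5 - 6 = -11)
E(L, U) = 0
d(n, z) = 4 + 2*z (d(n, z) = 0*z + (2 + z)*2 = 0 + (4 + 2*z) = 4 + 2*z)
(9938 + d(X, 106)) + 1/(33656 - 31632) = (9938 + (4 + 2*106)) + 1/(33656 - 31632) = (9938 + (4 + 212)) + 1/2024 = (9938 + 216) + 1/2024 = 10154 + 1/2024 = 20551697/2024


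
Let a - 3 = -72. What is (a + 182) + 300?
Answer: 413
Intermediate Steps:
a = -69 (a = 3 - 72 = -69)
(a + 182) + 300 = (-69 + 182) + 300 = 113 + 300 = 413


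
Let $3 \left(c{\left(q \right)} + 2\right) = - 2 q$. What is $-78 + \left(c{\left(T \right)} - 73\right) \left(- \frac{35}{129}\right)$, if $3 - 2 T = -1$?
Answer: $- \frac{22171}{387} \approx -57.289$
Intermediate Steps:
$T = 2$ ($T = \frac{3}{2} - - \frac{1}{2} = \frac{3}{2} + \frac{1}{2} = 2$)
$c{\left(q \right)} = -2 - \frac{2 q}{3}$ ($c{\left(q \right)} = -2 + \frac{\left(-2\right) q}{3} = -2 - \frac{2 q}{3}$)
$-78 + \left(c{\left(T \right)} - 73\right) \left(- \frac{35}{129}\right) = -78 + \left(\left(-2 - \frac{4}{3}\right) - 73\right) \left(- \frac{35}{129}\right) = -78 + \left(\left(-2 - \frac{4}{3}\right) - 73\right) \left(\left(-35\right) \frac{1}{129}\right) = -78 + \left(- \frac{10}{3} - 73\right) \left(- \frac{35}{129}\right) = -78 - - \frac{8015}{387} = -78 + \frac{8015}{387} = - \frac{22171}{387}$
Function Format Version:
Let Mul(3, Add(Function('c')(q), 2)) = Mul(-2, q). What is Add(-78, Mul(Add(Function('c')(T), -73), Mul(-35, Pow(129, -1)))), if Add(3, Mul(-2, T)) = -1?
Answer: Rational(-22171, 387) ≈ -57.289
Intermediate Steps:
T = 2 (T = Add(Rational(3, 2), Mul(Rational(-1, 2), -1)) = Add(Rational(3, 2), Rational(1, 2)) = 2)
Function('c')(q) = Add(-2, Mul(Rational(-2, 3), q)) (Function('c')(q) = Add(-2, Mul(Rational(1, 3), Mul(-2, q))) = Add(-2, Mul(Rational(-2, 3), q)))
Add(-78, Mul(Add(Function('c')(T), -73), Mul(-35, Pow(129, -1)))) = Add(-78, Mul(Add(Add(-2, Mul(Rational(-2, 3), 2)), -73), Mul(-35, Pow(129, -1)))) = Add(-78, Mul(Add(Add(-2, Rational(-4, 3)), -73), Mul(-35, Rational(1, 129)))) = Add(-78, Mul(Add(Rational(-10, 3), -73), Rational(-35, 129))) = Add(-78, Mul(Rational(-229, 3), Rational(-35, 129))) = Add(-78, Rational(8015, 387)) = Rational(-22171, 387)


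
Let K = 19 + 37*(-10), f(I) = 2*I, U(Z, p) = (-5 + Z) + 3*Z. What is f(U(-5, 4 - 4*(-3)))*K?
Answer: 17550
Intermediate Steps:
U(Z, p) = -5 + 4*Z
K = -351 (K = 19 - 370 = -351)
f(U(-5, 4 - 4*(-3)))*K = (2*(-5 + 4*(-5)))*(-351) = (2*(-5 - 20))*(-351) = (2*(-25))*(-351) = -50*(-351) = 17550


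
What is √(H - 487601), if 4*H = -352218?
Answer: I*√2302622/2 ≈ 758.72*I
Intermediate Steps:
H = -176109/2 (H = (¼)*(-352218) = -176109/2 ≈ -88055.)
√(H - 487601) = √(-176109/2 - 487601) = √(-1151311/2) = I*√2302622/2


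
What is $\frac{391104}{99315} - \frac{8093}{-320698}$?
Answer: $\frac{14025558543}{3538902430} \approx 3.9632$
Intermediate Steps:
$\frac{391104}{99315} - \frac{8093}{-320698} = 391104 \cdot \frac{1}{99315} - - \frac{8093}{320698} = \frac{43456}{11035} + \frac{8093}{320698} = \frac{14025558543}{3538902430}$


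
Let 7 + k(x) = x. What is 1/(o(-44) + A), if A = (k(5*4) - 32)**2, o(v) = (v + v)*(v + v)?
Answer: 1/8105 ≈ 0.00012338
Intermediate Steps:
k(x) = -7 + x
o(v) = 4*v**2 (o(v) = (2*v)*(2*v) = 4*v**2)
A = 361 (A = ((-7 + 5*4) - 32)**2 = ((-7 + 20) - 32)**2 = (13 - 32)**2 = (-19)**2 = 361)
1/(o(-44) + A) = 1/(4*(-44)**2 + 361) = 1/(4*1936 + 361) = 1/(7744 + 361) = 1/8105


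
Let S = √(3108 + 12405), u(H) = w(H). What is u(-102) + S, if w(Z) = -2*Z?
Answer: 204 + √15513 ≈ 328.55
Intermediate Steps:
u(H) = -2*H
S = √15513 ≈ 124.55
u(-102) + S = -2*(-102) + √15513 = 204 + √15513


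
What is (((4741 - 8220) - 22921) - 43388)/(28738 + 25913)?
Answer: -69788/54651 ≈ -1.2770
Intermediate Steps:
(((4741 - 8220) - 22921) - 43388)/(28738 + 25913) = ((-3479 - 22921) - 43388)/54651 = (-26400 - 43388)*(1/54651) = -69788*1/54651 = -69788/54651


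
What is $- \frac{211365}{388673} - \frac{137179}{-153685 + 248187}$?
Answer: $- \frac{73292188697}{36730375846} \approx -1.9954$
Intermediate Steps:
$- \frac{211365}{388673} - \frac{137179}{-153685 + 248187} = \left(-211365\right) \frac{1}{388673} - \frac{137179}{94502} = - \frac{211365}{388673} - \frac{137179}{94502} = - \frac{73292188697}{36730375846}$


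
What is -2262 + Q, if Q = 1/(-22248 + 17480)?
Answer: -10785217/4768 ≈ -2262.0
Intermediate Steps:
Q = -1/4768 (Q = 1/(-4768) = -1/4768 ≈ -0.00020973)
-2262 + Q = -2262 - 1/4768 = -10785217/4768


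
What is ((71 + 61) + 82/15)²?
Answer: 4251844/225 ≈ 18897.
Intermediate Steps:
((71 + 61) + 82/15)² = (132 + 82*(1/15))² = (132 + 82/15)² = (2062/15)² = 4251844/225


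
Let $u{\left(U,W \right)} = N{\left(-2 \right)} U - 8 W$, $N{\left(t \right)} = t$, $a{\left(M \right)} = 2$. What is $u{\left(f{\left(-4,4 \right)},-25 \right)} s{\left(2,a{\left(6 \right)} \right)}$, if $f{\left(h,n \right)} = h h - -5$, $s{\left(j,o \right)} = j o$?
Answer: $632$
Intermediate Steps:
$f{\left(h,n \right)} = 5 + h^{2}$ ($f{\left(h,n \right)} = h^{2} + 5 = 5 + h^{2}$)
$u{\left(U,W \right)} = - 8 W - 2 U$ ($u{\left(U,W \right)} = - 2 U - 8 W = - 8 W - 2 U$)
$u{\left(f{\left(-4,4 \right)},-25 \right)} s{\left(2,a{\left(6 \right)} \right)} = \left(\left(-8\right) \left(-25\right) - 2 \left(5 + \left(-4\right)^{2}\right)\right) 2 \cdot 2 = \left(200 - 2 \left(5 + 16\right)\right) 4 = \left(200 - 42\right) 4 = 158 \cdot 4 = 632$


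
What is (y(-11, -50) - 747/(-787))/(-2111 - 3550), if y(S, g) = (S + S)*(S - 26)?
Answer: -641365/4455207 ≈ -0.14396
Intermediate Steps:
y(S, g) = 2*S*(-26 + S) (y(S, g) = (2*S)*(-26 + S) = 2*S*(-26 + S))
(y(-11, -50) - 747/(-787))/(-2111 - 3550) = (2*(-11)*(-26 - 11) - 747/(-787))/(-2111 - 3550) = (2*(-11)*(-37) - 747*(-1/787))/(-5661) = (814 + 747/787)*(-1/5661) = (641365/787)*(-1/5661) = -641365/4455207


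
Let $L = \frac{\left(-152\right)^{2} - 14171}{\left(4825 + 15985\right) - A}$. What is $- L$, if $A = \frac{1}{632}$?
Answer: $- \frac{5645656}{13151919} \approx -0.42927$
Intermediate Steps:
$A = \frac{1}{632} \approx 0.0015823$
$L = \frac{5645656}{13151919}$ ($L = \frac{\left(-152\right)^{2} - 14171}{\left(4825 + 15985\right) - \frac{1}{632}} = \frac{23104 - 14171}{20810 - \frac{1}{632}} = \frac{8933}{\frac{13151919}{632}} = 8933 \cdot \frac{632}{13151919} = \frac{5645656}{13151919} \approx 0.42927$)
$- L = \left(-1\right) \frac{5645656}{13151919} = - \frac{5645656}{13151919}$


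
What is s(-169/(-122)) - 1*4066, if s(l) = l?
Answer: -495883/122 ≈ -4064.6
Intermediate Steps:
s(-169/(-122)) - 1*4066 = -169/(-122) - 1*4066 = -169*(-1/122) - 4066 = 169/122 - 4066 = -495883/122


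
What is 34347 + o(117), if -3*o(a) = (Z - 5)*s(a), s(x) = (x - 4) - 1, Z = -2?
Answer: 103825/3 ≈ 34608.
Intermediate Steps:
s(x) = -5 + x (s(x) = (-4 + x) - 1 = -5 + x)
o(a) = -35/3 + 7*a/3 (o(a) = -(-2 - 5)*(-5 + a)/3 = -(-7)*(-5 + a)/3 = -(35 - 7*a)/3 = -35/3 + 7*a/3)
34347 + o(117) = 34347 + (-35/3 + (7/3)*117) = 34347 + (-35/3 + 273) = 34347 + 784/3 = 103825/3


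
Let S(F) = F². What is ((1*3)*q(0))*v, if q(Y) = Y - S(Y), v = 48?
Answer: 0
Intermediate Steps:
q(Y) = Y - Y²
((1*3)*q(0))*v = ((1*3)*(0*(1 - 1*0)))*48 = (3*(0*(1 + 0)))*48 = (3*(0*1))*48 = (3*0)*48 = 0*48 = 0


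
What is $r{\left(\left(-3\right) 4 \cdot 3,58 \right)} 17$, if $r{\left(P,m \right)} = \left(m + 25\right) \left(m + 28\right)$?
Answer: $121346$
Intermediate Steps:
$r{\left(P,m \right)} = \left(25 + m\right) \left(28 + m\right)$
$r{\left(\left(-3\right) 4 \cdot 3,58 \right)} 17 = \left(700 + 58^{2} + 53 \cdot 58\right) 17 = \left(700 + 3364 + 3074\right) 17 = 7138 \cdot 17 = 121346$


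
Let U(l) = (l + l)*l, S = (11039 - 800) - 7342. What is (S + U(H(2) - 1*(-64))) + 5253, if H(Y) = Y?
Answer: 16862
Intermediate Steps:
S = 2897 (S = 10239 - 7342 = 2897)
U(l) = 2*l**2 (U(l) = (2*l)*l = 2*l**2)
(S + U(H(2) - 1*(-64))) + 5253 = (2897 + 2*(2 - 1*(-64))**2) + 5253 = (2897 + 2*(2 + 64)**2) + 5253 = (2897 + 2*66**2) + 5253 = (2897 + 2*4356) + 5253 = (2897 + 8712) + 5253 = 11609 + 5253 = 16862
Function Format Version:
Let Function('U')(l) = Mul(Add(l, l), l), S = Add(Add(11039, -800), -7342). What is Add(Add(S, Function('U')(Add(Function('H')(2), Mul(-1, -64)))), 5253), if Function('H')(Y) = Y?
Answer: 16862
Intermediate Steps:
S = 2897 (S = Add(10239, -7342) = 2897)
Function('U')(l) = Mul(2, Pow(l, 2)) (Function('U')(l) = Mul(Mul(2, l), l) = Mul(2, Pow(l, 2)))
Add(Add(S, Function('U')(Add(Function('H')(2), Mul(-1, -64)))), 5253) = Add(Add(2897, Mul(2, Pow(Add(2, Mul(-1, -64)), 2))), 5253) = Add(Add(2897, Mul(2, Pow(Add(2, 64), 2))), 5253) = Add(Add(2897, Mul(2, Pow(66, 2))), 5253) = Add(Add(2897, Mul(2, 4356)), 5253) = Add(Add(2897, 8712), 5253) = Add(11609, 5253) = 16862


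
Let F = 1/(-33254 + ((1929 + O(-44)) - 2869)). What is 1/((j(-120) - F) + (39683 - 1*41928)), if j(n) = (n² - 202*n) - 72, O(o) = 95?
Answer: 34099/1238577978 ≈ 2.7531e-5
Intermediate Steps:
j(n) = -72 + n² - 202*n
F = -1/34099 (F = 1/(-33254 + ((1929 + 95) - 2869)) = 1/(-33254 + (2024 - 2869)) = 1/(-33254 - 845) = 1/(-34099) = -1/34099 ≈ -2.9326e-5)
1/((j(-120) - F) + (39683 - 1*41928)) = 1/(((-72 + (-120)² - 202*(-120)) - 1*(-1/34099)) + (39683 - 1*41928)) = 1/(((-72 + 14400 + 24240) + 1/34099) + (39683 - 41928)) = 1/((38568 + 1/34099) - 2245) = 1/(1315130233/34099 - 2245) = 1/(1238577978/34099) = 34099/1238577978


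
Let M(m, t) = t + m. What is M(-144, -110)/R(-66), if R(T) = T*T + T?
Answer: -127/2145 ≈ -0.059207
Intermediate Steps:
M(m, t) = m + t
R(T) = T + T² (R(T) = T² + T = T + T²)
M(-144, -110)/R(-66) = (-144 - 110)/((-66*(1 - 66))) = -254/((-66*(-65))) = -254/4290 = -254*1/4290 = -127/2145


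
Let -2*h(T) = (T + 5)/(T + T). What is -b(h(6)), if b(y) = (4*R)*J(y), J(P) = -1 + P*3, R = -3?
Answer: -57/2 ≈ -28.500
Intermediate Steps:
h(T) = -(5 + T)/(4*T) (h(T) = -(T + 5)/(2*(T + T)) = -(5 + T)/(2*(2*T)) = -(5 + T)*1/(2*T)/2 = -(5 + T)/(4*T))
J(P) = -1 + 3*P
b(y) = 12 - 36*y (b(y) = (4*(-3))*(-1 + 3*y) = -12*(-1 + 3*y) = 12 - 36*y)
-b(h(6)) = -(12 - 9*(-5 - 1*6)/6) = -(12 - 9*(-5 - 6)/6) = -(12 - 9*(-11)/6) = -(12 - 36*(-11/24)) = -(12 + 33/2) = -1*57/2 = -57/2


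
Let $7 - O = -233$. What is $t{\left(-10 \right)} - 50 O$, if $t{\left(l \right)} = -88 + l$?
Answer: $-12098$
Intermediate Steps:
$O = 240$ ($O = 7 - -233 = 7 + 233 = 240$)
$t{\left(-10 \right)} - 50 O = \left(-88 - 10\right) - 50 \cdot 240 = -98 - 12000 = -12098$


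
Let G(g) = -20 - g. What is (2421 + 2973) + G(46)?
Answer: 5328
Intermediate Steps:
(2421 + 2973) + G(46) = (2421 + 2973) + (-20 - 1*46) = 5394 + (-20 - 46) = 5394 - 66 = 5328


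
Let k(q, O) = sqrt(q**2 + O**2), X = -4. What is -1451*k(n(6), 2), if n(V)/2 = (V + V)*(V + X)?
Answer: -2902*sqrt(577) ≈ -69708.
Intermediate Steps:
n(V) = 4*V*(-4 + V) (n(V) = 2*((V + V)*(V - 4)) = 2*((2*V)*(-4 + V)) = 2*(2*V*(-4 + V)) = 4*V*(-4 + V))
k(q, O) = sqrt(O**2 + q**2)
-1451*k(n(6), 2) = -1451*sqrt(2**2 + (4*6*(-4 + 6))**2) = -1451*sqrt(4 + (4*6*2)**2) = -1451*sqrt(4 + 48**2) = -1451*sqrt(4 + 2304) = -2902*sqrt(577)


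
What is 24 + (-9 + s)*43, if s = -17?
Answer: -1094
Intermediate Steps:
24 + (-9 + s)*43 = 24 + (-9 - 17)*43 = 24 - 26*43 = 24 - 1118 = -1094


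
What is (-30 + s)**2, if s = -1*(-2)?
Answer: 784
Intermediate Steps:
s = 2
(-30 + s)**2 = (-30 + 2)**2 = (-28)**2 = 784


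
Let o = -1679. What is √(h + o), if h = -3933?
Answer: 2*I*√1403 ≈ 74.913*I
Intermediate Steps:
√(h + o) = √(-3933 - 1679) = √(-5612) = 2*I*√1403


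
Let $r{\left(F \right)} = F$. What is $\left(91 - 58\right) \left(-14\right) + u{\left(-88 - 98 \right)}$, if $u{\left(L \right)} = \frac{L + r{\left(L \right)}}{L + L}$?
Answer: $-461$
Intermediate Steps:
$u{\left(L \right)} = 1$ ($u{\left(L \right)} = \frac{L + L}{L + L} = \frac{2 L}{2 L} = 2 L \frac{1}{2 L} = 1$)
$\left(91 - 58\right) \left(-14\right) + u{\left(-88 - 98 \right)} = \left(91 - 58\right) \left(-14\right) + 1 = 33 \left(-14\right) + 1 = -462 + 1 = -461$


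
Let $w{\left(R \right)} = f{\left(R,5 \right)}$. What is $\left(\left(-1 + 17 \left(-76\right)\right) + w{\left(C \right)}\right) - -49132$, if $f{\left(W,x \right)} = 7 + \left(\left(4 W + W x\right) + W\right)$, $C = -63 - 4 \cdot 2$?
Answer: $47136$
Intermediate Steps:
$C = -71$ ($C = -63 - 8 = -71$)
$f{\left(W,x \right)} = 7 + 5 W + W x$ ($f{\left(W,x \right)} = 7 + \left(5 W + W x\right) = 7 + 5 W + W x$)
$w{\left(R \right)} = 7 + 10 R$ ($w{\left(R \right)} = 7 + 5 R + R 5 = 7 + 5 R + 5 R = 7 + 10 R$)
$\left(\left(-1 + 17 \left(-76\right)\right) + w{\left(C \right)}\right) - -49132 = \left(\left(-1 + 17 \left(-76\right)\right) + \left(7 + 10 \left(-71\right)\right)\right) - -49132 = \left(\left(-1 - 1292\right) + \left(7 - 710\right)\right) + 49132 = \left(-1293 - 703\right) + 49132 = -1996 + 49132 = 47136$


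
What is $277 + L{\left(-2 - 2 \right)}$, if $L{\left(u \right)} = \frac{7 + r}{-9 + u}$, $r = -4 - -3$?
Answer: $\frac{3595}{13} \approx 276.54$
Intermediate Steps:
$r = -1$ ($r = -4 + 3 = -1$)
$L{\left(u \right)} = \frac{6}{-9 + u}$ ($L{\left(u \right)} = \frac{7 - 1}{-9 + u} = \frac{6}{-9 + u}$)
$277 + L{\left(-2 - 2 \right)} = 277 + \frac{6}{-9 - 4} = 277 + \frac{6}{-13} = 277 + 6 \left(- \frac{1}{13}\right) = 277 - \frac{6}{13} = \frac{3595}{13}$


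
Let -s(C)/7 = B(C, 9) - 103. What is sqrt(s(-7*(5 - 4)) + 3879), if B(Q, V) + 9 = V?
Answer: 10*sqrt(46) ≈ 67.823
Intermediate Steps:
B(Q, V) = -9 + V
s(C) = 721 (s(C) = -7*((-9 + 9) - 103) = -7*(0 - 103) = -7*(-103) = 721)
sqrt(s(-7*(5 - 4)) + 3879) = sqrt(721 + 3879) = sqrt(4600) = 10*sqrt(46)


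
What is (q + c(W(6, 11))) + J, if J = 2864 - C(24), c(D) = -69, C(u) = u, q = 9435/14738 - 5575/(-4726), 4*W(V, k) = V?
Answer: 48282964677/17412947 ≈ 2772.8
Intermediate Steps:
W(V, k) = V/4
q = 31688540/17412947 (q = 9435*(1/14738) - 5575*(-1/4726) = 9435/14738 + 5575/4726 = 31688540/17412947 ≈ 1.8198)
J = 2840 (J = 2864 - 1*24 = 2864 - 24 = 2840)
(q + c(W(6, 11))) + J = (31688540/17412947 - 69) + 2840 = -1169804803/17412947 + 2840 = 48282964677/17412947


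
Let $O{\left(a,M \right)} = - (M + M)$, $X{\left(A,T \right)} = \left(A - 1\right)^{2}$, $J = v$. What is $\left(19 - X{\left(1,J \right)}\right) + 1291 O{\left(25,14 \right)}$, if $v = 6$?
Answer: $-36129$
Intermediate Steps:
$J = 6$
$X{\left(A,T \right)} = \left(-1 + A\right)^{2}$
$O{\left(a,M \right)} = - 2 M$
$\left(19 - X{\left(1,J \right)}\right) + 1291 O{\left(25,14 \right)} = \left(19 - \left(-1 + 1\right)^{2}\right) + 1291 \left(\left(-2\right) 14\right) = \left(19 - 0^{2}\right) + 1291 \left(-28\right) = \left(19 - 0\right) - 36148 = \left(19 + 0\right) - 36148 = 19 - 36148 = -36129$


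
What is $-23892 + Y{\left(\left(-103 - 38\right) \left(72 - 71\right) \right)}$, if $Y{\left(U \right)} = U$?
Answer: $-24033$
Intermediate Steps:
$-23892 + Y{\left(\left(-103 - 38\right) \left(72 - 71\right) \right)} = -23892 + \left(-103 - 38\right) \left(72 - 71\right) = -23892 - 141 = -24033$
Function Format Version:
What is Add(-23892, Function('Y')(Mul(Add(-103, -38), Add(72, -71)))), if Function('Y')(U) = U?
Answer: -24033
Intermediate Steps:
Add(-23892, Function('Y')(Mul(Add(-103, -38), Add(72, -71)))) = Add(-23892, Mul(Add(-103, -38), Add(72, -71))) = Add(-23892, Mul(-141, 1)) = Add(-23892, -141) = -24033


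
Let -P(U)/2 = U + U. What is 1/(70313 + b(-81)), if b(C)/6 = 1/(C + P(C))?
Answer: 81/5695355 ≈ 1.4222e-5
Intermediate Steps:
P(U) = -4*U (P(U) = -2*(U + U) = -4*U)
b(C) = -2/C (b(C) = 6/(C - 4*C) = 6/((-3*C)) = 6*(-1/(3*C)) = -2/C)
1/(70313 + b(-81)) = 1/(70313 - 2/(-81)) = 1/(70313 - 2*(-1/81)) = 1/(70313 + 2/81) = 1/(5695355/81) = 81/5695355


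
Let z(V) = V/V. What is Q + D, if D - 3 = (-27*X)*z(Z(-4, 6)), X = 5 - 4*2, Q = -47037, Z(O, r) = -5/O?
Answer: -46953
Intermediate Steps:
z(V) = 1
X = -3 (X = 5 - 8 = -3)
D = 84 (D = 3 - 27*(-3)*1 = 3 + 81*1 = 3 + 81 = 84)
Q + D = -47037 + 84 = -46953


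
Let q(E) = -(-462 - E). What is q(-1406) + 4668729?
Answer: 4667785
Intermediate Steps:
q(E) = 462 + E
q(-1406) + 4668729 = (462 - 1406) + 4668729 = -944 + 4668729 = 4667785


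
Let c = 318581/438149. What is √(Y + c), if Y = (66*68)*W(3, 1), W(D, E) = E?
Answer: √861721349296657/438149 ≈ 66.998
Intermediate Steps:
c = 318581/438149 (c = 318581*(1/438149) = 318581/438149 ≈ 0.72711)
Y = 4488 (Y = (66*68)*1 = 4488*1 = 4488)
√(Y + c) = √(4488 + 318581/438149) = √(1966731293/438149) = √861721349296657/438149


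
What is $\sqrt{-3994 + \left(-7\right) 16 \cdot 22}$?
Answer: $i \sqrt{6458} \approx 80.362 i$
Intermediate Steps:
$\sqrt{-3994 + \left(-7\right) 16 \cdot 22} = \sqrt{-3994 - 2464} = \sqrt{-6458} = i \sqrt{6458}$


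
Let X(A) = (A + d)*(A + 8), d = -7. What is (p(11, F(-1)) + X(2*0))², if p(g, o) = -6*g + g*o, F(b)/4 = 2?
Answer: 1156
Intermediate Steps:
F(b) = 8 (F(b) = 4*2 = 8)
X(A) = (-7 + A)*(8 + A) (X(A) = (A - 7)*(A + 8) = (-7 + A)*(8 + A))
(p(11, F(-1)) + X(2*0))² = (11*(-6 + 8) + (-56 + 2*0 + (2*0)²))² = (11*2 + (-56 + 0 + 0²))² = (22 + (-56 + 0 + 0))² = (22 - 56)² = (-34)² = 1156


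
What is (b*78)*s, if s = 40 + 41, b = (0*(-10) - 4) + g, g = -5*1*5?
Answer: -183222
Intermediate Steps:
g = -25 (g = -5*5 = -25)
b = -29 (b = (0*(-10) - 4) - 25 = (0 - 4) - 25 = -4 - 25 = -29)
s = 81
(b*78)*s = -29*78*81 = -2262*81 = -183222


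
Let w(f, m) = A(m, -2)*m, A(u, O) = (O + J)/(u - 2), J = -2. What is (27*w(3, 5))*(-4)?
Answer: 720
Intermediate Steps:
A(u, O) = (-2 + O)/(-2 + u) (A(u, O) = (O - 2)/(u - 2) = (-2 + O)/(-2 + u))
w(f, m) = -4*m/(-2 + m) (w(f, m) = ((-2 - 2)/(-2 + m))*m = (-4/(-2 + m))*m = -4*m/(-2 + m))
(27*w(3, 5))*(-4) = (27*(-4*5/(-2 + 5)))*(-4) = (27*(-4*5/3))*(-4) = (27*(-4*5*⅓))*(-4) = (27*(-20/3))*(-4) = -180*(-4) = 720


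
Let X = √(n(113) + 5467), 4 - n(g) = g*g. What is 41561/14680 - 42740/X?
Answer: 41561/14680 + 21370*I*√7298/3649 ≈ 2.8311 + 500.3*I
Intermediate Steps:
n(g) = 4 - g² (n(g) = 4 - g*g = 4 - g²)
X = I*√7298 (X = √((4 - 1*113²) + 5467) = √((4 - 1*12769) + 5467) = √((4 - 12769) + 5467) = √(-12765 + 5467) = √(-7298) = I*√7298 ≈ 85.428*I)
41561/14680 - 42740/X = 41561/14680 - 42740*(-I*√7298/7298) = 41561*(1/14680) - (-21370)*I*√7298/3649 = 41561/14680 + 21370*I*√7298/3649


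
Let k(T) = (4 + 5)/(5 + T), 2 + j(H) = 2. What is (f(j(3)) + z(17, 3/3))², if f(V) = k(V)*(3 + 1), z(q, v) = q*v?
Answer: 14641/25 ≈ 585.64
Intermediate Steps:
j(H) = 0 (j(H) = -2 + 2 = 0)
k(T) = 9/(5 + T)
f(V) = 36/(5 + V) (f(V) = (9/(5 + V))*(3 + 1) = (9/(5 + V))*4 = 36/(5 + V))
(f(j(3)) + z(17, 3/3))² = (36/(5 + 0) + 17*(3/3))² = (36/5 + 17*(3*(⅓)))² = (36*(⅕) + 17*1)² = (36/5 + 17)² = (121/5)² = 14641/25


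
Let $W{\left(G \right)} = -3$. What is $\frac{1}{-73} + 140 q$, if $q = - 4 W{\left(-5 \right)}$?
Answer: $\frac{122639}{73} \approx 1680.0$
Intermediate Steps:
$q = 12$ ($q = \left(-4\right) \left(-3\right) = 12$)
$\frac{1}{-73} + 140 q = \frac{1}{-73} + 140 \cdot 12 = - \frac{1}{73} + 1680 = \frac{122639}{73}$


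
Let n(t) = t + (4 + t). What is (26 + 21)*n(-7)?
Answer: -470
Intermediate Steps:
n(t) = 4 + 2*t
(26 + 21)*n(-7) = (26 + 21)*(4 + 2*(-7)) = 47*(4 - 14) = 47*(-10) = -470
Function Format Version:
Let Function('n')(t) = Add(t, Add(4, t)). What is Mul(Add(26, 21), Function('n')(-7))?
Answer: -470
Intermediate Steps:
Function('n')(t) = Add(4, Mul(2, t))
Mul(Add(26, 21), Function('n')(-7)) = Mul(Add(26, 21), Add(4, Mul(2, -7))) = Mul(47, Add(4, -14)) = Mul(47, -10) = -470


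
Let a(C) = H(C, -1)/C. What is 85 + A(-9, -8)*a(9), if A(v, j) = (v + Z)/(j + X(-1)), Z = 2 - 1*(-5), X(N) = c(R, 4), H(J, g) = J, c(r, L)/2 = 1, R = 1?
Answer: 256/3 ≈ 85.333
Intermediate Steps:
c(r, L) = 2 (c(r, L) = 2*1 = 2)
X(N) = 2
Z = 7 (Z = 2 + 5 = 7)
A(v, j) = (7 + v)/(2 + j) (A(v, j) = (v + 7)/(j + 2) = (7 + v)/(2 + j))
a(C) = 1 (a(C) = C/C = 1)
85 + A(-9, -8)*a(9) = 85 + ((7 - 9)/(2 - 8))*1 = 85 + (-2/(-6))*1 = 85 - ⅙*(-2)*1 = 85 + (⅓)*1 = 85 + ⅓ = 256/3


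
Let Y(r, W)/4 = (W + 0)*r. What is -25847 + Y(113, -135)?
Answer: -86867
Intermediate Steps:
Y(r, W) = 4*W*r (Y(r, W) = 4*((W + 0)*r) = 4*(W*r) = 4*W*r)
-25847 + Y(113, -135) = -25847 + 4*(-135)*113 = -25847 - 61020 = -86867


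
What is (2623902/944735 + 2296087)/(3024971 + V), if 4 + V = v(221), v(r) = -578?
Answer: 2169196375847/2857246141915 ≈ 0.75919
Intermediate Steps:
V = -582 (V = -4 - 578 = -582)
(2623902/944735 + 2296087)/(3024971 + V) = (2623902/944735 + 2296087)/(3024971 - 582) = (2623902*(1/944735) + 2296087)/3024389 = (2623902/944735 + 2296087)*(1/3024389) = (2169196375847/944735)*(1/3024389) = 2169196375847/2857246141915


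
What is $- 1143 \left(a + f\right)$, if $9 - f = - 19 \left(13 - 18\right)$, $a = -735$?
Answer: $938403$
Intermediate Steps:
$f = -86$ ($f = 9 - - 19 \left(13 - 18\right) = 9 - \left(-19\right) \left(-5\right) = 9 - 95 = -86$)
$- 1143 \left(a + f\right) = - 1143 \left(-735 - 86\right) = \left(-1143\right) \left(-821\right) = 938403$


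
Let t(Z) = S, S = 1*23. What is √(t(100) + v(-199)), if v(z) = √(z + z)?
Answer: √(23 + I*√398) ≈ 5.1695 + 1.9296*I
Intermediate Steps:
v(z) = √2*√z (v(z) = √(2*z) = √2*√z)
S = 23
t(Z) = 23
√(t(100) + v(-199)) = √(23 + √2*√(-199)) = √(23 + √2*(I*√199)) = √(23 + I*√398)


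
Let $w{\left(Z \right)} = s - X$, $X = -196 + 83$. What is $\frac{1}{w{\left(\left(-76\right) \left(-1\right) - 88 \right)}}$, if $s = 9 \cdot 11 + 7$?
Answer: $\frac{1}{219} \approx 0.0045662$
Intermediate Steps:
$X = -113$
$s = 106$ ($s = 99 + 7 = 106$)
$w{\left(Z \right)} = 219$ ($w{\left(Z \right)} = 106 - -113 = 106 + 113 = 219$)
$\frac{1}{w{\left(\left(-76\right) \left(-1\right) - 88 \right)}} = \frac{1}{219}$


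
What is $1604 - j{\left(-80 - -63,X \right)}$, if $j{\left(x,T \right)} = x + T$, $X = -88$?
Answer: $1709$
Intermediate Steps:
$j{\left(x,T \right)} = T + x$
$1604 - j{\left(-80 - -63,X \right)} = 1604 - \left(-88 - 17\right) = 1604 - -105 = 1604 + 105 = 1709$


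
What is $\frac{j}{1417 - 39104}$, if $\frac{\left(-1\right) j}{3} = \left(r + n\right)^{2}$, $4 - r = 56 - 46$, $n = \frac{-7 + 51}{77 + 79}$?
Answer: $\frac{223}{85683} \approx 0.0026026$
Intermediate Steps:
$n = \frac{11}{39}$ ($n = \frac{44}{156} = 44 \cdot \frac{1}{156} = \frac{11}{39} \approx 0.28205$)
$r = -6$ ($r = 4 - \left(56 - 46\right) = 4 - 10 = -6$)
$j = - \frac{49729}{507}$ ($j = - 3 \left(-6 + \frac{11}{39}\right)^{2} = - 3 \left(- \frac{223}{39}\right)^{2} = \left(-3\right) \frac{49729}{1521} = - \frac{49729}{507} \approx -98.085$)
$\frac{j}{1417 - 39104} = - \frac{49729}{507 \left(1417 - 39104\right)} = - \frac{49729}{507 \left(-37687\right)} = \left(- \frac{49729}{507}\right) \left(- \frac{1}{37687}\right) = \frac{223}{85683}$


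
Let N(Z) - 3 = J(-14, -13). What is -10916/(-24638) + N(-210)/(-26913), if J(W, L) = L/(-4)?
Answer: 587256641/1326164988 ≈ 0.44282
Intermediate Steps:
J(W, L) = -L/4 (J(W, L) = L*(-¼) = -L/4)
N(Z) = 25/4 (N(Z) = 3 - ¼*(-13) = 3 + 13/4 = 25/4)
-10916/(-24638) + N(-210)/(-26913) = -10916/(-24638) + (25/4)/(-26913) = -10916*(-1/24638) + (25/4)*(-1/26913) = 5458/12319 - 25/107652 = 587256641/1326164988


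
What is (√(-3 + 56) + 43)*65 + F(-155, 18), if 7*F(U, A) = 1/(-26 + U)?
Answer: 3541264/1267 + 65*√53 ≈ 3268.2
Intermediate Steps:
F(U, A) = 1/(7*(-26 + U))
(√(-3 + 56) + 43)*65 + F(-155, 18) = (√(-3 + 56) + 43)*65 + 1/(7*(-26 - 155)) = (√53 + 43)*65 + (⅐)/(-181) = (43 + √53)*65 + (⅐)*(-1/181) = (2795 + 65*√53) - 1/1267 = 3541264/1267 + 65*√53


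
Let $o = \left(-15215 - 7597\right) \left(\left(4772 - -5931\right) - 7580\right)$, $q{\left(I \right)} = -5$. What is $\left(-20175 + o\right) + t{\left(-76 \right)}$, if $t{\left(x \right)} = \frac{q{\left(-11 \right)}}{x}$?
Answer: $- \frac{5415915871}{76} \approx -7.1262 \cdot 10^{7}$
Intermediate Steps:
$t{\left(x \right)} = - \frac{5}{x}$
$o = -71241876$ ($o = - 22812 \left(\left(4772 + 5931\right) - 7580\right) = - 22812 \left(10703 - 7580\right) = \left(-22812\right) 3123 = -71241876$)
$\left(-20175 + o\right) + t{\left(-76 \right)} = \left(-20175 - 71241876\right) - \frac{5}{-76} = -71262051 - - \frac{5}{76} = -71262051 + \frac{5}{76} = - \frac{5415915871}{76}$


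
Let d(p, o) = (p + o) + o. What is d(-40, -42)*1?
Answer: -124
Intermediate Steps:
d(p, o) = p + 2*o (d(p, o) = (o + p) + o = p + 2*o)
d(-40, -42)*1 = (-40 + 2*(-42))*1 = (-40 - 84)*1 = -124*1 = -124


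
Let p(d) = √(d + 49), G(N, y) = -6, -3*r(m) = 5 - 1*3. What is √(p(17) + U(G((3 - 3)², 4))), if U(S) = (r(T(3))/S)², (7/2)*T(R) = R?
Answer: √(1 + 81*√66)/9 ≈ 2.8524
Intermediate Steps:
T(R) = 2*R/7
r(m) = -⅔ (r(m) = -(5 - 1*3)/3 = -(5 - 3)/3 = -⅓*2 = -⅔)
U(S) = 4/(9*S²) (U(S) = (-2/(3*S))² = 4/(9*S²))
p(d) = √(49 + d)
√(p(17) + U(G((3 - 3)², 4))) = √(√(49 + 17) + (4/9)/(-6)²) = √(√66 + (4/9)*(1/36)) = √(√66 + 1/81) = √(1/81 + √66)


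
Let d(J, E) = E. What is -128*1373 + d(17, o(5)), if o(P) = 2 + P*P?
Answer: -175717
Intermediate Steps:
o(P) = 2 + P**2
-128*1373 + d(17, o(5)) = -128*1373 + (2 + 5**2) = -175744 + (2 + 25) = -175744 + 27 = -175717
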